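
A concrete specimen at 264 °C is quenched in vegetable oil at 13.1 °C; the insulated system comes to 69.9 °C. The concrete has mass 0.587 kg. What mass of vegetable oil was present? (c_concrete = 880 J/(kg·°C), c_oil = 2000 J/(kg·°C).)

m ≈ 0.883 kg

|Q_concrete| = |Q_oil|:
0.587×880×(264 − 69.9) = m×2000×(69.9 − 13.1)
113600 m = 100264  ⇒  m ≈ 0.8826 kg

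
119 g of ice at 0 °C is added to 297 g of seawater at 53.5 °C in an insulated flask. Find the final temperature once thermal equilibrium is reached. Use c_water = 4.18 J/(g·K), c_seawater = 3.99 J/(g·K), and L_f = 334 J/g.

T_f ≈ 14.1 °C

Taking heat into each body as positive, Σ m c ΔT = 0:
melt ice: 119×334 = 39746; warm the meltwater: 497.42 T; seawater cools: 297×3.99×(T − 53.5) = 1185(T − 53.5)
1682.4 T = 63399 − 39746 = 23653
T ≈ 14.06 °C — above 0 °C, consistent with complete melting.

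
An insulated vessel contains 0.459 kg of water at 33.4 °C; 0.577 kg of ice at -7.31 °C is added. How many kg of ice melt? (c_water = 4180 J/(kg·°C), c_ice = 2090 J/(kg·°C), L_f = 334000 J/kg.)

m_melted ≈ 0.165 kg

Heat available from the water dropping to 0 °C: 0.459·4180·33.4 = 64082 J.
Of that, 0.577·2090·7.31 = 8815.3 J goes to bring the ice to 0 °C, leaving 55267 J.
Fully melting the ice requires m_ice L_f = 0.577·334000 = 192718 J.
55267 J < 192718 J, so only part of the ice melts and the system sits at 0 °C.
m_melted·334000 = 55267  ⇒  m_melted ≈ 0.1655 kg.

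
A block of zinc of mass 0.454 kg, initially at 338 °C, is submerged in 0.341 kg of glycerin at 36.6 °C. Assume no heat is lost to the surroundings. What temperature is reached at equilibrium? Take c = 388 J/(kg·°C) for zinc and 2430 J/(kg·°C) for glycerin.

T_f ≈ 89.4 °C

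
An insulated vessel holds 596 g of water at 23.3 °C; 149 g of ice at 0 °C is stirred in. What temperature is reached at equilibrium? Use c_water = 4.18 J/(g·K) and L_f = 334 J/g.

T_f ≈ 2.7 °C

Sum of m c ΔT and latent-heat terms is zero:
melt ice: 149·334 = 49766; meltwater 0→T: 149·4.18·T = 622.82 T; water cools: 596·4.18·(T − 23.3) = 2491.3(T − 23.3)
3114.1 T = 58047 − 49766 = 8280.8
T ≈ 2.66 °C (positive, so assuming full melt was valid).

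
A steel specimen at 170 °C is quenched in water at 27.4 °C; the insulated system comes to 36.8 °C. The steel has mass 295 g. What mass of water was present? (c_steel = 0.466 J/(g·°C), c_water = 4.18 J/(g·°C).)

m ≈ 466 g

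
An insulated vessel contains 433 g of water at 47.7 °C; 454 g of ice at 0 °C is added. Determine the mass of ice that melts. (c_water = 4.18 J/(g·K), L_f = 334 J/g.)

m_melted ≈ 258 g

Cooling the water to 0 °C releases 433×4.18×47.7 = 86334 J.
Fully melting the ice requires m_ice L_f = 454×334 = 151636 J.
86334 J < 151636 J, so only part of the ice melts and the system sits at 0 °C.
Mass melted = 86334/334 ≈ 258.5 g.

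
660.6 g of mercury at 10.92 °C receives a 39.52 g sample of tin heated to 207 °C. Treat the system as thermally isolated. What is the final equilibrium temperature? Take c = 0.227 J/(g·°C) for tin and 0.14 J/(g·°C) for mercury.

T_f ≈ 28.3 °C

Heat gained plus heat lost sum to zero:
39.52×0.227×(T − 207) + 660.6×0.14×(T − 10.92) = 0
8.971(T − 207) + 92.48(T − 10.92) = 0
(8.971 + 92.48) T = 8.971×207 + 92.48×10.92
T = 2866.9/101.46 ≈ 28.26 °C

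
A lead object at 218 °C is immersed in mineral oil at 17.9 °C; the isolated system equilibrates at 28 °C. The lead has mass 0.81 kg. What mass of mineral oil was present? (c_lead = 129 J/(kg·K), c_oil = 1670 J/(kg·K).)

m ≈ 1.18 kg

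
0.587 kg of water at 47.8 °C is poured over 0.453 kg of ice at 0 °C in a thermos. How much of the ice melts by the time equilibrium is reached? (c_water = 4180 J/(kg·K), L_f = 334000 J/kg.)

m_melted ≈ 0.351 kg

Water can give up m c ΔT = 0.587×4180×47.8 = 117285 J before reaching 0 °C.
Melting all 0.453 kg of ice would need 0.453×334000 = 151302 J.
That's not enough to melt it all — equilibrium is at 0 °C with ice remaining.
m_melt = 117285 / L_f = 0.3512 kg.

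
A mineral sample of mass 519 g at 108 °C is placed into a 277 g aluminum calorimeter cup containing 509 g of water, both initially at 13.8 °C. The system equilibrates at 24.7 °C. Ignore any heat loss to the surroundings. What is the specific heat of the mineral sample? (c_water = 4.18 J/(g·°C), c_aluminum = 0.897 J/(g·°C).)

c ≈ 0.599 J/(g·°C)

Heat gained plus heat lost sum to zero:
519·c·(24.7 − 108) + 509·4.18·(24.7 − 13.8) + 277·0.897·(24.7 − 13.8) = 0
-43233 c = -25899
c = -25899/-43233 ≈ 0.5991 J/(g·°C)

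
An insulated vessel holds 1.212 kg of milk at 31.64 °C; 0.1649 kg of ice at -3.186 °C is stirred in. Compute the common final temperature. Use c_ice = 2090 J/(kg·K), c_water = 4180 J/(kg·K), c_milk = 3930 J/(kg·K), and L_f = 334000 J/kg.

T_f ≈ 17.3 °C

Taking heat into each body as positive, Σ m c ΔT = 0:
ice -3.186→0 °C: 0.1649·2090·3.186 = 1098
  latent heat to melt: 0.1649·334000 = 55077
  warm the meltwater: 689.28 T
  milk cools: 1.212·3930·(T − 31.64) = 4763.2(T − 31.64)
5452.4 T = 150706 − 56175 = 94532
T ≈ 17.34 °C. Since T > 0 °C, the all-ice-melts assumption holds.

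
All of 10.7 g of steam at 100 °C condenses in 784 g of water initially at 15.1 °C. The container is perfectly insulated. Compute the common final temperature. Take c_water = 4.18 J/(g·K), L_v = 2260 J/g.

T_f ≈ 23.5 °C

Heat gained plus heat lost sum to zero:
condense steam: −10.7·2260 = −24182; condensed water 100 °C→T: 44.73(T − 100); water warms: 784·4.18·(T − 15.1) = 3277.1(T − 15.1)
3321.8 T = 24182 + 4472.6 + 49485 = 78139
T ≈ 23.52 °C, under the boiling point, so the assumption holds.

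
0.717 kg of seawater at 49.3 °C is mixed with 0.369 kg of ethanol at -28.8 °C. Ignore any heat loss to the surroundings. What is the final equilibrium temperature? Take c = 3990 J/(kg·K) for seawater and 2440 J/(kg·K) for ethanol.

T_f ≈ 30.6 °C

Set heat shed by the hot body equal to heat absorbed by the cold body:
0.717*3990*(49.3 − T) = 0.369*2440*(T − (-28.8))
2860.8(49.3 − T) = 900.36(T − (-28.8))
3761.2 T = 115109  ⇒  T ≈ 30.60 °C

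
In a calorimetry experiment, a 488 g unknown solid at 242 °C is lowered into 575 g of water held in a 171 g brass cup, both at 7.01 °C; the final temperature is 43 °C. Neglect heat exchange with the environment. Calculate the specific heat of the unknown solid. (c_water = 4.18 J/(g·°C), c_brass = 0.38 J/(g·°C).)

c ≈ 0.915 J/(g·°C)

Let T be the final temperature. ΣQ_i = 0:
488·c·(43 − 242) + 575·4.18·(43 − 7.01) + 171·0.38·(43 − 7.01) = 0
-97112 c = -88841
c = -88841/-97112 ≈ 0.9148 J/(g·°C)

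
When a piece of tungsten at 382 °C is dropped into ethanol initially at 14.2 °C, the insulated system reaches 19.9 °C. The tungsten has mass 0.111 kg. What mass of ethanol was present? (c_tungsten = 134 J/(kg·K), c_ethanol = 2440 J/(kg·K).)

Heat lost by the tungsten = heat gained by the ethanol:
0.111·134·(382 − 19.9) = m·2440·(19.9 − 14.2)
13908 m = 5385.9  ⇒  m ≈ 0.3873 kg

m ≈ 0.387 kg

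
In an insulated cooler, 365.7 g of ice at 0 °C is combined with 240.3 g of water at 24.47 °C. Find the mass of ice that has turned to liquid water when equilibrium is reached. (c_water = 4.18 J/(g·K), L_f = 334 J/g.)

m_melted ≈ 73.6 g

Cooling the water to 0 °C releases 240.3·4.18·24.47 = 24579 J.
Fully melting the ice requires m_ice L_f = 365.7·334 = 122144 J.
Since 24579 < 122144 J, not all the ice melts; equilibrium is at 0 °C.
m_melt = 24579 / L_f = 73.59 g.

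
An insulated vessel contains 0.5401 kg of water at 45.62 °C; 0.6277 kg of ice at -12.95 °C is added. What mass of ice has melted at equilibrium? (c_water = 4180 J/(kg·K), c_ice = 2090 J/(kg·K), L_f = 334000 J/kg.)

Cooling the water to 0 °C releases 0.5401·4180·45.62 = 102993 J.
Of that, 0.6277·2090·12.95 = 16989 J goes to bring the ice to 0 °C, leaving 86004 J.
Melting all 0.6277 kg of ice would need 0.6277·334000 = 209652 J.
86004 J < 209652 J, so only part of the ice melts and the system sits at 0 °C.
Mass melted = 86004/334000 ≈ 0.2575 kg.

m_melted ≈ 0.257 kg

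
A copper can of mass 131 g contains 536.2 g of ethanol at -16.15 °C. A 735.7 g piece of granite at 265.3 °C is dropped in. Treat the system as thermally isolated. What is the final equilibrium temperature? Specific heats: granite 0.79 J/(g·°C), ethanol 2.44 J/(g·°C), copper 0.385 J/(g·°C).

T_f = Σ m_i c_i T_i / Σ m_i c_i:
T_f = (581.2*265.3 + 1308.3*(-16.15) + 50.44*(-16.15)) / (581.2 + 1308.3 + 50.44)
    = 132249 / 1940 ≈ 68.17 °C

T_f ≈ 68.2 °C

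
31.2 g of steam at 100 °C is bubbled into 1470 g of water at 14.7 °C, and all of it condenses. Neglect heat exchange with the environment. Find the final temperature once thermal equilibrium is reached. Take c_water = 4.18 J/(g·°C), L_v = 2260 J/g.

T_f ≈ 27.7 °C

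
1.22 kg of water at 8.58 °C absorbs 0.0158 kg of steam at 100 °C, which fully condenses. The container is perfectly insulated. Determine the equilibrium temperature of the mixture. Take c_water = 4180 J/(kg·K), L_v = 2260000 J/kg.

T_f ≈ 16.7 °C

Setting the total heat transfer to zero:
steam→water at 100 °C releases m L_v = 0.0158×2260000 = 35708
  condensate cools 100→T: 0.0158×4180×(T − 100) = 66.04(T − 100)
  original water: 5099.6(T − 8.58)
5165.6 T = 35708 + 6604.4 + 43755 = 86067
T ≈ 16.66 °C — below 100 °C, confirming all the steam condensed.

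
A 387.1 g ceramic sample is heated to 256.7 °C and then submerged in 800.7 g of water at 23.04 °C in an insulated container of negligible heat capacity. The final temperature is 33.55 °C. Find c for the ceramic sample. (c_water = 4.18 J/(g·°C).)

m_s c (T_s − T_f) = m_water c_water (T_f − T_0):
387.1·c·(256.7 − 33.55) = 800.7·4.18·(33.55 − 23.04)
86381 c = 35176  ⇒  c ≈ 0.4072 J/(g·°C)

c ≈ 0.407 J/(g·°C)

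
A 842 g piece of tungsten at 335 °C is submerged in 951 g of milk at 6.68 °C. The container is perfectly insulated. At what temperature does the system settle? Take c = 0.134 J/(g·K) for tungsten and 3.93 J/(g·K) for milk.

T_f ≈ 16.3 °C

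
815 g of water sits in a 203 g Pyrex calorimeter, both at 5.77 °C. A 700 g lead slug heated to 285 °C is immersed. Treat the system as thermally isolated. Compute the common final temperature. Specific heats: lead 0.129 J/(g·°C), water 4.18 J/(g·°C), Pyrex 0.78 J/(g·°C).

T_f ≈ 12.7 °C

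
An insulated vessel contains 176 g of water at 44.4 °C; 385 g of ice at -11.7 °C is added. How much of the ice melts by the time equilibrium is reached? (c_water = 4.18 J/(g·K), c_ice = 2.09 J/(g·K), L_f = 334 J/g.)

Cooling the water to 0 °C releases 176×4.18×44.4 = 32664 J.
Of that, 385×2.09×11.7 = 9414.4 J goes to bring the ice to 0 °C, leaving 23250 J.
To melt every bit of ice: 385×334 = 128590 J.
Since 23250 < 128590 J, not all the ice melts; equilibrium is at 0 °C.
Mass melted = 23250/334 ≈ 69.61 g.

m_melted ≈ 69.6 g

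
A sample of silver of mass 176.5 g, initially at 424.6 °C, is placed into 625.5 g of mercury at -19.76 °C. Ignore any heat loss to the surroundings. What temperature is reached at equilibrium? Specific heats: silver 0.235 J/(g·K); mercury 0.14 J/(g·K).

Heat gained plus heat lost sum to zero:
176.5×0.235×(T − 424.6) + 625.5×0.14×(T − (-19.76)) = 0
41.48(T − 424.6) + 87.57(T − (-19.76)) = 0
129.05 T = 15881
T = 15881 / 129.05 = 123 °C

T_f ≈ 123.1 °C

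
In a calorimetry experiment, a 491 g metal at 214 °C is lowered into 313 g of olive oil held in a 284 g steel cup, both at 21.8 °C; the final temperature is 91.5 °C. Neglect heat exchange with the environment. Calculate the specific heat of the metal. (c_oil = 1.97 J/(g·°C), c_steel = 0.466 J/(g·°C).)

c ≈ 0.868 J/(g·°C)

Setting the total heat transfer to zero:
491×c×(91.5 − 214) + 313×1.97×(91.5 − 21.8) + 284×0.466×(91.5 − 21.8) = 0
-60148 c = -52202
c = -52202/-60148 ≈ 0.8679 J/(g·°C)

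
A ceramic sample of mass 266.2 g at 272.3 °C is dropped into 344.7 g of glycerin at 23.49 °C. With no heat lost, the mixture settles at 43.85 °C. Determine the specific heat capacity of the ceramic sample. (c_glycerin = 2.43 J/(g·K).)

m_s c (T_s − T_f) = m_glycerin c_glycerin (T_f − T_0):
266.2×c×(272.3 − 43.85) = 344.7×2.43×(43.85 − 23.49)
60813 c = 17054  ⇒  c ≈ 0.2804 J/(g·K)

c ≈ 0.28 J/(g·K)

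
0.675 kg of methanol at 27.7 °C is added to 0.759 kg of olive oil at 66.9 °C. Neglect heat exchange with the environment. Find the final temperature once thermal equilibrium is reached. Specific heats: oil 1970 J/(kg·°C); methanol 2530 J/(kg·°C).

T_f ≈ 46.0 °C

T_f = Σ m_i c_i T_i / Σ m_i c_i:
T_f = (1495.2*66.9 + 1707.8*27.7) / (1495.2 + 1707.8)
    = 147336 / 3203 ≈ 46.00 °C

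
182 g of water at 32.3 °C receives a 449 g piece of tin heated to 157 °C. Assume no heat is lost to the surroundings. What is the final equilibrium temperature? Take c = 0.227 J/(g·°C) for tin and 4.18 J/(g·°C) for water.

Net heat exchanged in the isolated system is zero:
449·0.227·(T − 157) + 182·4.18·(T − 32.3) = 0
101.92(T − 157) + 760.76(T − 32.3) = 0
862.68 T = 40574
T = 40574/862.68 ≈ 47.03 °C

T_f ≈ 47.0 °C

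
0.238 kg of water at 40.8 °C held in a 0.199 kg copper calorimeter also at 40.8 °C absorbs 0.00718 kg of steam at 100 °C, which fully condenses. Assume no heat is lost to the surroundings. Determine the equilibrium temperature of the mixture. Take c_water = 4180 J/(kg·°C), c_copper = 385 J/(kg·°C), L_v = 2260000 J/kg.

T_f ≈ 57.1 °C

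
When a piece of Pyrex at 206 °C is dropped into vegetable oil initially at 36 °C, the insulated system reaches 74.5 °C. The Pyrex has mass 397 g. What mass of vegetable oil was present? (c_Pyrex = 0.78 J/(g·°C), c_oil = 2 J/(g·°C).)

m ≈ 529 g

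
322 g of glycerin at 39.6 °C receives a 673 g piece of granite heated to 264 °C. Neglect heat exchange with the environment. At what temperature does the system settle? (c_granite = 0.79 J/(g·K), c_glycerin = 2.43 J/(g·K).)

Set heat shed by the hot body equal to heat absorbed by the cold body:
673*0.79*(264 − T) = 322*2.43*(T − 39.6)
531.67(264 − T) = 782.46(T − 39.6)
1314.1 T = 171346  ⇒  T ≈ 130.39 °C

T_f ≈ 130.4 °C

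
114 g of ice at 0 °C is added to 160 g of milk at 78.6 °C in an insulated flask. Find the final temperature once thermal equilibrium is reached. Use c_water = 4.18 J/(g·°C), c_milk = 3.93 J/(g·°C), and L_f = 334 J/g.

T_f ≈ 10.3 °C

Energy conservation, ΣQ = 0:
latent heat to melt: 114×334 = 38076
  meltwater 0→T: 114×4.18×T = 476.52 T
  milk: 628.8(T − 78.6)
1105.3 T = 49424 − 38076 = 11348
T ≈ 10.27 °C. Since T > 0 °C, the all-ice-melts assumption holds.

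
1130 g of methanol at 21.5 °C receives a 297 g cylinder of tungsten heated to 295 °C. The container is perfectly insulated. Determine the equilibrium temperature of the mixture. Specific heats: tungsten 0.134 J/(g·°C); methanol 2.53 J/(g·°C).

Heat gained plus heat lost sum to zero:
297×0.134×(T − 295) + 1130×2.53×(T − 21.5) = 0
2898.7 T = 73207
T ≈ 25.26 °C

T_f ≈ 25.3 °C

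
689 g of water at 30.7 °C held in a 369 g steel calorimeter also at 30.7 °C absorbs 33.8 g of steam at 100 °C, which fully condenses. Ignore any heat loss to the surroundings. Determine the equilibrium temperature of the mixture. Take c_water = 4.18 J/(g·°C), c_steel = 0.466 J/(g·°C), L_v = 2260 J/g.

T_f ≈ 57.7 °C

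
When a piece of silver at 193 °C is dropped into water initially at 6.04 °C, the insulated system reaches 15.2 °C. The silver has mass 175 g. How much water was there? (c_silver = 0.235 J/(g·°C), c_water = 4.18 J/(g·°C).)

Heat gained plus heat lost sum to zero:
175·0.235·(15.2 − 193) + m·4.18·(15.2 − 6.04) = 0
38.29 m = 7312
m = 7312/38.29 ≈ 191 g

m ≈ 191 g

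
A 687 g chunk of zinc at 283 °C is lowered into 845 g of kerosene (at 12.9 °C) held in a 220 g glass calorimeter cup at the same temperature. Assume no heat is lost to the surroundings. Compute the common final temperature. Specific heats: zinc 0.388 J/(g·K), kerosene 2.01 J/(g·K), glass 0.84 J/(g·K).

T_f ≈ 46.4 °C

T_f = Σ m_i c_i T_i / Σ m_i c_i:
T_f = (266.56×283 + 1698.4×12.9 + 184.8×12.9) / (266.56 + 1698.4 + 184.8)
    = 99729 / 2149.8 ≈ 46.39 °C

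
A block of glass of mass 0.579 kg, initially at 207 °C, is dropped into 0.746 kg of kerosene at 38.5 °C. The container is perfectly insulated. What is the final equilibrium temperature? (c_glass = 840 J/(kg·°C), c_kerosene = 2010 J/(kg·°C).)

T_f ≈ 79.8 °C

Heat lost by the glass equals heat gained by the kerosene:
0.579×840×(207 − T) = 0.746×2010×(T − 38.5)
486.36(207 − T) = 1499.5(T − 38.5)
1985.8 T = 158406  ⇒  T ≈ 79.77 °C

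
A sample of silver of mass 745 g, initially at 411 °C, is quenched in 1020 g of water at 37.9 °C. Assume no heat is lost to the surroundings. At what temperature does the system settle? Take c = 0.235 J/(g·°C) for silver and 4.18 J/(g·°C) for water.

Heat lost by the silver equals heat gained by the water:
745*0.235*(411 − T) = 1020*4.18*(T − 37.9)
175.07(411 − T) = 4263.6(T − 37.9)
4438.7 T = 233546  ⇒  T ≈ 52.62 °C

T_f ≈ 52.6 °C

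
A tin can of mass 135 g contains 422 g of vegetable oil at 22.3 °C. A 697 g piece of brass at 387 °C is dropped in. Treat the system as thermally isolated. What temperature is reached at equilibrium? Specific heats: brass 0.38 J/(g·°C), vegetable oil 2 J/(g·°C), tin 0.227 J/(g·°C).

T_f ≈ 107.1 °C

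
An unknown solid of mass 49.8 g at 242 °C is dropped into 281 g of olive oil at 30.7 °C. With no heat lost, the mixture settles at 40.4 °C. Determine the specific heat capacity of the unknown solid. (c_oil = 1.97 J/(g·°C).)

c ≈ 0.535 J/(g·°C)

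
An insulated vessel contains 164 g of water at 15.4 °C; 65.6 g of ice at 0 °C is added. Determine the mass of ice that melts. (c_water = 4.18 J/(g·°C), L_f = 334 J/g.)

m_melted ≈ 31.6 g

Cooling the water to 0 °C releases 164·4.18·15.4 = 10557 J.
To melt every bit of ice: 65.6·334 = 21910 J.
10557 J < 21910 J, so only part of the ice melts and the system sits at 0 °C.
m_melt = 10557 / L_f = 31.61 g.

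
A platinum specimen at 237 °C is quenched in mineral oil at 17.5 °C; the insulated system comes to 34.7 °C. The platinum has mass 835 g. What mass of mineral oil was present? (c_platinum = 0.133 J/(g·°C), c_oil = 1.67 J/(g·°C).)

m ≈ 782 g

Taking heat into each body as positive, Σ m c ΔT = 0:
835×0.133×(34.7 − 237) + m×1.67×(34.7 − 17.5) = 0
28.72 m = 22466
m = 22466/28.72 ≈ 782.1 g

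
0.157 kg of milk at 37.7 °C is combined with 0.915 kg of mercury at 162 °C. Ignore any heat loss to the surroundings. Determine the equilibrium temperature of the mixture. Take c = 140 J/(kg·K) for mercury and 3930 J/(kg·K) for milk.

T_f ≈ 59.1 °C

Heat lost by the mercury equals heat gained by the milk:
0.915*140*(162 − T) = 0.157*3930*(T − 37.7)
128.1(162 − T) = 617.01(T − 37.7)
745.11 T = 44013  ⇒  T ≈ 59.07 °C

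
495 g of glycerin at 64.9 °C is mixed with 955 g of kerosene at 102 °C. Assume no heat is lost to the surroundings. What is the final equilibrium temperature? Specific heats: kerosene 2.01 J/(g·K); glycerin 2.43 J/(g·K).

T_f ≈ 87.7 °C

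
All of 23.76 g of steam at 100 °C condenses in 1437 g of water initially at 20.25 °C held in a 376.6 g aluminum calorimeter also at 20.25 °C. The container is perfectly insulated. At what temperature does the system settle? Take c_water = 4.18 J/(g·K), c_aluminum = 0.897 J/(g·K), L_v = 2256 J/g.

T_f ≈ 29.8 °C

Taking heat into each body as positive, Σ m c ΔT = 0:
condense steam: −23.76×2256 = −53603
  condensate cools 100→T: 23.76×4.18×(T − 100) = 99.32(T − 100)
  water warms: 1437×4.18×(T − 20.25) = 6006.7(T − 20.25)
  cup: 337.81(T − 20.25)
6443.8 T = 53603 + 9931.7 + 128476 = 192010
T ≈ 29.80 °C — below 100 °C, confirming all the steam condensed.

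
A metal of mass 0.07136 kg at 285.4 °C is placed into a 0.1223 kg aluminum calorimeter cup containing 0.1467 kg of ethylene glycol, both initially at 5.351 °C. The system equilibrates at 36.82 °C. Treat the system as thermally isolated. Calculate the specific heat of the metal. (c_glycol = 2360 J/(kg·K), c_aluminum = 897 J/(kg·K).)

c ≈ 809 J/(kg·K)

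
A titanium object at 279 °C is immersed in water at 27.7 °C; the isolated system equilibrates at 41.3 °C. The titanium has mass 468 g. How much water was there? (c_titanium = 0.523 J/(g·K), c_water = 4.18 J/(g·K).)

Heat lost by the titanium = heat gained by the water:
468×0.523×(279 − 41.3) = m×4.18×(41.3 − 27.7)
56.85 m = 58180  ⇒  m ≈ 1023 g

m ≈ 1020 g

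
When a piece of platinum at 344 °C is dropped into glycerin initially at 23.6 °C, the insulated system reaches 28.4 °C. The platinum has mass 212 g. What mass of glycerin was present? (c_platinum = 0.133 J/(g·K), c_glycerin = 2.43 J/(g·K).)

m ≈ 763 g

Heat lost by the platinum = heat gained by the glycerin:
212×0.133×(344 − 28.4) = m×2.43×(28.4 − 23.6)
11.66 m = 8898.7  ⇒  m ≈ 762.9 g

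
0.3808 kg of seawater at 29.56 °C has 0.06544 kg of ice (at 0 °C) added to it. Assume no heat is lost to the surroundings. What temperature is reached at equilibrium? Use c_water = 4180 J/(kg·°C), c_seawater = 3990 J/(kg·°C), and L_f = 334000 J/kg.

T_f ≈ 12.9 °C

Taking heat into each body as positive, Σ m c ΔT = 0:
fusion: m_ice L_f = 0.06544×334000 = 21857; warm the meltwater: 273.54 T; seawater: 1519.4(T − 29.56)
1792.9 T = 44913 − 21857 = 23056
T ≈ 12.86 °C (positive, so assuming full melt was valid).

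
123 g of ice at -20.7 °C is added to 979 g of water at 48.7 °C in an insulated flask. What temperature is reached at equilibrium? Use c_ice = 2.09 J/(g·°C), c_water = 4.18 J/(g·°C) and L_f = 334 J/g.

T_f ≈ 33.2 °C

Heat gained plus heat lost sum to zero:
ice -20.7→0 °C: 123·2.09·20.7 = 5321.3
  melt ice: 123·334 = 41082
  warm the meltwater: 514.14 T
  water: 4092.2(T − 48.7)
4606.4 T = 199291 − 46403 = 152888
T ≈ 33.19 °C. Since T > 0 °C, the all-ice-melts assumption holds.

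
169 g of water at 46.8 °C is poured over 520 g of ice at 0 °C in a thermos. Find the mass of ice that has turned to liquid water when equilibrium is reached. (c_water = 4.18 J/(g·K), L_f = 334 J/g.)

m_melted ≈ 99 g

Heat available from the water dropping to 0 °C: 169·4.18·46.8 = 33060 J.
Fully melting the ice requires m_ice L_f = 520·334 = 173680 J.
33060 J < 173680 J, so only part of the ice melts and the system sits at 0 °C.
m_melted·334 = 33060  ⇒  m_melted ≈ 98.98 g.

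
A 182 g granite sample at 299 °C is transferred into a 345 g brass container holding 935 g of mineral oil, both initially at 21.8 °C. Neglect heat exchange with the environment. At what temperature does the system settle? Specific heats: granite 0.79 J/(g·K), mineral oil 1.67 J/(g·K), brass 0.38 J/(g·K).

T_f is the heat-capacity-weighted average of the initial temperatures:
T_f = (143.78*299 + 1561.5*21.8 + 131.1*21.8) / (143.78 + 1561.5 + 131.1)
    = 79888 / 1836.3 ≈ 43.50 °C

T_f ≈ 43.5 °C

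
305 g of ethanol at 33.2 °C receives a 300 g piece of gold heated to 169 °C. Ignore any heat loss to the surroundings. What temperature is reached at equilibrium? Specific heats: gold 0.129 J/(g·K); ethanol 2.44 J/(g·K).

T_f ≈ 39.9 °C

Setting the total heat transfer to zero:
300*0.129*(T − 169) + 305*2.44*(T − 33.2) = 0
(38.7 + 744.2) T = 38.7*169 + 744.2*33.2
T = 31248 / 782.9 = 39.9 °C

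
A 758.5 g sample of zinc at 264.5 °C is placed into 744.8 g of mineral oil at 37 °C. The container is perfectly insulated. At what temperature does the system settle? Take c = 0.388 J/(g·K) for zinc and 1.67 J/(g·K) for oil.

Heat lost by the zinc equals heat gained by the oil:
758.5·0.388·(264.5 − T) = 744.8·1.67·(T − 37)
294.3(264.5 − T) = 1243.8(T − 37)
1538.1 T = 123863  ⇒  T ≈ 80.53 °C

T_f ≈ 80.5 °C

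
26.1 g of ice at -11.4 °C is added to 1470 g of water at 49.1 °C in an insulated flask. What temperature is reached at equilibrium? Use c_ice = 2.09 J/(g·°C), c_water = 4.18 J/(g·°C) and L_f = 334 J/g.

T_f ≈ 46.8 °C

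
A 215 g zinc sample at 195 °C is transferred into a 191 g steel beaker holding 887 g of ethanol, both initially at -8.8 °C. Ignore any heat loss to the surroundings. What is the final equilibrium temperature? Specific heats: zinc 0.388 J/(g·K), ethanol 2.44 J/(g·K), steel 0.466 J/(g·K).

Net heat exchanged in the isolated system is zero:
215·0.388·(T − 195) + 887·2.44·(T − (-8.8)) + 191·0.466·(T − (-8.8)) = 0
83.42(T − 195) + 2164.3(T − (-8.8)) + 89.01(T − (-8.8)) = 0
(83.42 + 2164.3 + 89.01) T = 83.42·195 + 2164.3·(-8.8) + 89.01·(-8.8)
T ≈ -1.52 °C

T_f ≈ -1.5 °C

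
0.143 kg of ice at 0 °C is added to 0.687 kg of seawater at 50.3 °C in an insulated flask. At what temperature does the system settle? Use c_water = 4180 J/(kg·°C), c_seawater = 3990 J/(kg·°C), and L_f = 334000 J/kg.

Energy balance with sensible and latent terms:
fusion: m_ice L_f = 0.143×334000 = 47762; meltwater 0→T: 0.143×4180×T = 597.74 T; seawater: 2741.1(T − 50.3)
3338.9 T = 137879 − 47762 = 90117
T ≈ 26.99 °C. Since T > 0 °C, the all-ice-melts assumption holds.

T_f ≈ 27.0 °C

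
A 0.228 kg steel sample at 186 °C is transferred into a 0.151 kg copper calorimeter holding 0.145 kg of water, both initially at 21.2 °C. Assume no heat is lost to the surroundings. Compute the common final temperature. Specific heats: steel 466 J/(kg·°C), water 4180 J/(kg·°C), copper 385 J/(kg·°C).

Net heat exchanged in the isolated system is zero:
0.228·466·(T − 186) + 0.145·4180·(T − 21.2) + 0.151·385·(T − 21.2) = 0
106.25(T − 186) + 606.1(T − 21.2) + 58.13(T − 21.2) = 0
(106.25 + 606.1 + 58.13) T = 106.25·186 + 606.1·21.2 + 58.13·21.2
T = 33844/770.48 ≈ 43.93 °C

T_f ≈ 43.9 °C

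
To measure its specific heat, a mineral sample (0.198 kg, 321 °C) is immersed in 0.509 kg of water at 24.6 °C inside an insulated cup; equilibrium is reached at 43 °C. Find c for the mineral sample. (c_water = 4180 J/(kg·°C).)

Taking heat into each body as positive, Σ m c ΔT = 0:
0.198×c×(43 − 321) + 0.509×4180×(43 − 24.6) = 0
-55.04 c = -39148
c = -39148/-55.04 ≈ 711.2 J/(kg·°C)

c ≈ 711 J/(kg·°C)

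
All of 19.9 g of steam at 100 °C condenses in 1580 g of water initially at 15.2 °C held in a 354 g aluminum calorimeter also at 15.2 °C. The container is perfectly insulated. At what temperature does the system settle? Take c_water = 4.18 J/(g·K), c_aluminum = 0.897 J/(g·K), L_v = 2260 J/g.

T_f ≈ 22.6 °C

Heat gained plus heat lost sum to zero:
latent heat released on condensation: 19.9×2260 = 44974; condensate cools 100→T: 19.9×4.18×(T − 100) = 83.18(T − 100); water warms: 1580×4.18×(T − 15.2) = 6604.4(T − 15.2); aluminum cup: 354×0.897×(T − 15.2) = 317.54(T − 15.2)
7005.1 T = 44974 + 8318.2 + 105213 = 158506
T ≈ 22.63 °C (< 100 °C, so full condensation is consistent).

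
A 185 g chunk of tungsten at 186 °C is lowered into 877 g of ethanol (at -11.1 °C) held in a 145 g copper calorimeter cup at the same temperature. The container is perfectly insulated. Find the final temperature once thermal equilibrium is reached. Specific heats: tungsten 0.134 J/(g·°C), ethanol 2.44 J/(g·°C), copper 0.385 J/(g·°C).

T_f ≈ -8.9 °C

Setting the total heat transfer to zero:
185*0.134*(T − 186) + 877*2.44*(T − (-11.1)) + 145*0.385*(T − (-11.1)) = 0
2220.5 T = -19761
T = -19761 / 2220.5 = -8.9 °C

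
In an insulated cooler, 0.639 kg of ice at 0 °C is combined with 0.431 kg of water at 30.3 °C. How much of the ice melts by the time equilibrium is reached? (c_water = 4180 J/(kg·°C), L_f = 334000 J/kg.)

Water can give up m c ΔT = 0.431·4180·30.3 = 54588 J before reaching 0 °C.
To melt every bit of ice: 0.639·334000 = 213426 J.
That's not enough to melt it all — equilibrium is at 0 °C with ice remaining.
m_melted·334000 = 54588  ⇒  m_melted ≈ 0.1634 kg.

m_melted ≈ 0.163 kg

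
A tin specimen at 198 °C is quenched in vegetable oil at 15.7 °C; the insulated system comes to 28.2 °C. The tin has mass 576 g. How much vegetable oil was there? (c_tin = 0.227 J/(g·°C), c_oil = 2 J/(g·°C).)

m ≈ 888 g

Heat lost by the tin = heat gained by the oil:
576×0.227×(198 − 28.2) = m×2×(28.2 − 15.7)
25 m = 22202  ⇒  m ≈ 888.1 g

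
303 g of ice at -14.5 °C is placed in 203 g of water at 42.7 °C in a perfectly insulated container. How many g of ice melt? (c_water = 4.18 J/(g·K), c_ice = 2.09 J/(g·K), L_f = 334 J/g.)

m_melted ≈ 81 g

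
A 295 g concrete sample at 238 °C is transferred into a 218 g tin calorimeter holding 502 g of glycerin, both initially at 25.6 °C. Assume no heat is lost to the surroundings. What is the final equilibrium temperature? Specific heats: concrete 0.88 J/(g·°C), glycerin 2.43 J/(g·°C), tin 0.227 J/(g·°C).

T_f ≈ 61.7 °C

With ΣQ=0 the equilibrium temperature is the m·c-weighted mean:
T_f = (259.6*238 + 1219.9*25.6 + 49.49*25.6) / (259.6 + 1219.9 + 49.49)
    = 94280 / 1528.9 ≈ 61.66 °C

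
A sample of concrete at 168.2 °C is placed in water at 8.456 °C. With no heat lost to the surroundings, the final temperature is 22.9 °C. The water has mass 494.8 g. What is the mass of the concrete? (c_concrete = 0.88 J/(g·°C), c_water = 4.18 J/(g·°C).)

m ≈ 234 g

Heat lost by the concrete = heat gained by the water:
m×0.88×(168.2 − 22.9) = 494.8×4.18×(22.9 − 8.456)
127.86 m = 29874  ⇒  m ≈ 233.6 g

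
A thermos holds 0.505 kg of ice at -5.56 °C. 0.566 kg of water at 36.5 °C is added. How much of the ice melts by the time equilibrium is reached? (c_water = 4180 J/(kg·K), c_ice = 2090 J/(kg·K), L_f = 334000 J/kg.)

Water can give up m c ΔT = 0.566×4180×36.5 = 86355 J before reaching 0 °C.
Of that, 0.505×2090×5.56 = 5868.3 J goes to bring the ice to 0 °C, leaving 80486 J.
Fully melting the ice requires m_ice L_f = 0.505×334000 = 168670 J.
That's not enough to melt it all — equilibrium is at 0 °C with ice remaining.
Mass melted = 80486/334000 ≈ 0.241 kg.

m_melted ≈ 0.241 kg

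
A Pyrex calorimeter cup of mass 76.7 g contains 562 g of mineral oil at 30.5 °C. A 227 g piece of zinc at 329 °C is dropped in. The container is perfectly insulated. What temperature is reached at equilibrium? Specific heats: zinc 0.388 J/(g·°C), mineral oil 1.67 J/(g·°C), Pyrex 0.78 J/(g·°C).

Energy conservation, ΣQ = 0:
227·0.388·(T − 329) + 562·1.67·(T − 30.5) + 76.7·0.78·(T − 30.5) = 0
88.08(T − 329) + 938.54(T − 30.5) + 59.83(T − 30.5) = 0
1086.4 T = 59427
T = 59427/1086.4 ≈ 54.70 °C

T_f ≈ 54.7 °C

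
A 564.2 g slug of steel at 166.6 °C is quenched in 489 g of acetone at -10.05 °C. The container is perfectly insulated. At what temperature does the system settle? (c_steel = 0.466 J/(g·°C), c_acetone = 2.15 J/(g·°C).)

T_f ≈ 25.3 °C

Setting the total heat transfer to zero:
564.2·0.466·(T − 166.6) + 489·2.15·(T − (-10.05)) = 0
262.92(T − 166.6) + 1051.3(T − (-10.05)) = 0
1314.3 T = 33236
T = 33236/1314.3 ≈ 25.29 °C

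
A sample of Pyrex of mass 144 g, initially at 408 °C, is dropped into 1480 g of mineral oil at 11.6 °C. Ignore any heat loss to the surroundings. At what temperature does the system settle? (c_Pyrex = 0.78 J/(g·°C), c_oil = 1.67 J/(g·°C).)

T_f ≈ 28.8 °C

Setting the total heat transfer to zero:
144·0.78·(T − 408) + 1480·1.67·(T − 11.6) = 0
2583.9 T = 74497
T = 74497 / 2583.9 = 28.8 °C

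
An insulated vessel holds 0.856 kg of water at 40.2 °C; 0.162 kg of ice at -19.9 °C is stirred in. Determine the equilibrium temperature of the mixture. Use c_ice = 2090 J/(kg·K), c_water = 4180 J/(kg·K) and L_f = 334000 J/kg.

T_f ≈ 19.5 °C

Let T be the final temperature. ΣQ_i = 0:
warm ice to 0 °C: 0.162×2090×(0 − (-19.9)) = 6737.7
  melt ice: 0.162×334000 = 54108
  warm the meltwater: 677.16 T
  water cools: 0.856×4180×(T − 40.2) = 3578.1(T − 40.2)
4255.2 T = 143839 − 60846 = 82993
T ≈ 19.50 °C (positive, so assuming full melt was valid).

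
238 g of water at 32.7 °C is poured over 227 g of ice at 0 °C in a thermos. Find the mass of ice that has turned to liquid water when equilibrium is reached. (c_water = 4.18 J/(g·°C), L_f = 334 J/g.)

m_melted ≈ 97.4 g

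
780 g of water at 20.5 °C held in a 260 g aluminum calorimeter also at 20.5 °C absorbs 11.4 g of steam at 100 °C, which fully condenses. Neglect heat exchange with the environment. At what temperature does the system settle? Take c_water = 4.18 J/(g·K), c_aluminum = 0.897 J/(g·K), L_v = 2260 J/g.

Setting the total heat transfer to zero:
condense steam: −11.4×2260 = −25764; condensed water 100 °C→T: 47.65(T − 100); water warms: 780×4.18×(T − 20.5) = 3260.4(T − 20.5); cup: 233.22(T − 20.5)
3541.3 T = 25764 + 4765.2 + 71619 = 102148
T ≈ 28.85 °C, under the boiling point, so the assumption holds.

T_f ≈ 28.8 °C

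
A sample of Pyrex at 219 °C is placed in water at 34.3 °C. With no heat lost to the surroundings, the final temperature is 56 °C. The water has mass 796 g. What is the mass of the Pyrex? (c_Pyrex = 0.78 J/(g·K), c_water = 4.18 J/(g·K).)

m ≈ 568 g

Net heat exchanged in the isolated system is zero:
m×0.78×(56 − 219) + 796×4.18×(56 − 34.3) = 0
-127.14 m = -72202
m = -72202/-127.14 ≈ 567.9 g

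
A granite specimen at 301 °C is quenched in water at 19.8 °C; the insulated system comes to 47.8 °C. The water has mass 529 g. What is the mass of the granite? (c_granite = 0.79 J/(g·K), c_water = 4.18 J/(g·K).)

m ≈ 310 g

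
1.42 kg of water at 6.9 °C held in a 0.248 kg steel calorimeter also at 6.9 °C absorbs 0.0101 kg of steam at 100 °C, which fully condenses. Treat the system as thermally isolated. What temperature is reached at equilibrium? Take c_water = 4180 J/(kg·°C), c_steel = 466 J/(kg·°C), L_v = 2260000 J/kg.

T_f ≈ 11.3 °C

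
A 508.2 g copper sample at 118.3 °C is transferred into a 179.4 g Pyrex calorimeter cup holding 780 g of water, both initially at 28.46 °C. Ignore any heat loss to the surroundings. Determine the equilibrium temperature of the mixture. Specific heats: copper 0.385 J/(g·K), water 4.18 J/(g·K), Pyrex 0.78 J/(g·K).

T_f ≈ 33.3 °C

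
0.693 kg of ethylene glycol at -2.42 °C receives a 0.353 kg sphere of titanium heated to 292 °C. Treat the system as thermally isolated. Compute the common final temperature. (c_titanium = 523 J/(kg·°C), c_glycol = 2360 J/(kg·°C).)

T_f ≈ 27.4 °C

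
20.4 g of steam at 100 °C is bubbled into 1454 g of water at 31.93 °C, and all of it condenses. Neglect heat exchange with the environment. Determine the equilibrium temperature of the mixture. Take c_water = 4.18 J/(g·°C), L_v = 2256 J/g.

T_f ≈ 40.3 °C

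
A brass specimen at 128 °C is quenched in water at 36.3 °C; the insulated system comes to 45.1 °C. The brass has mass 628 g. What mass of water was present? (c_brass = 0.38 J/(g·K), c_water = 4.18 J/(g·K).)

m ≈ 538 g

|Q_brass| = |Q_water|:
628·0.38·(128 − 45.1) = m·4.18·(45.1 − 36.3)
36.78 m = 19783  ⇒  m ≈ 537.8 g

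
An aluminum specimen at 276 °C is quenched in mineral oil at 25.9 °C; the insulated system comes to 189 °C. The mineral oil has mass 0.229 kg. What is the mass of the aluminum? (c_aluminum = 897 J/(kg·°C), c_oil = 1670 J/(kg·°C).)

Let T be the final temperature. ΣQ_i = 0:
m·897·(189 − 276) + 0.229·1670·(189 − 25.9) = 0
-78039 m = -62374
m = -62374/-78039 ≈ 0.7993 kg

m ≈ 0.799 kg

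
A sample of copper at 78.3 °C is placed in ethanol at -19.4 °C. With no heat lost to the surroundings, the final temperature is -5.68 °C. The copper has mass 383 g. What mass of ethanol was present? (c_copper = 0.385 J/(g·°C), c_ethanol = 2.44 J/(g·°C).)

m ≈ 370 g

Setting the total heat transfer to zero:
383×0.385×(-5.68 − 78.3) + m×2.44×(-5.68 − (-19.4)) = 0
33.48 m = 12383
m = 12383/33.48 ≈ 369.9 g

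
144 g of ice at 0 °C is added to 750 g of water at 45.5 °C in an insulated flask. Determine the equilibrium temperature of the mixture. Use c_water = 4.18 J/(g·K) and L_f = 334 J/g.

T_f ≈ 25.3 °C

Setting the total heat transfer to zero:
fusion: m_ice L_f = 144·334 = 48096; warm the meltwater: 601.92 T; water cools: 750·4.18·(T − 45.5) = 3135(T − 45.5)
3736.9 T = 142642 − 48096 = 94546
T ≈ 25.30 °C. Since T > 0 °C, the all-ice-melts assumption holds.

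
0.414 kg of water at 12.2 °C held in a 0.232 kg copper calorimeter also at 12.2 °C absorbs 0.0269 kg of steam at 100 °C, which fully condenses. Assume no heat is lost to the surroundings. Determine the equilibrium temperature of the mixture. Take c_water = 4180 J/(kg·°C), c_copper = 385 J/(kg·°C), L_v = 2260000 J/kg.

T_f ≈ 48.8 °C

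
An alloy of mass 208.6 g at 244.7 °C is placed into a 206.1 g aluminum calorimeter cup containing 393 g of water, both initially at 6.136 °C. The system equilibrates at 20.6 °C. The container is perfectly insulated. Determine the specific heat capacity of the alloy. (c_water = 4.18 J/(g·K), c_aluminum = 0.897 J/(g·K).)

c ≈ 0.565 J/(g·K)

Taking heat into each body as positive, Σ m c ΔT = 0:
208.6·c·(20.6 − 244.7) + 393·4.18·(20.6 − 6.136) + 206.1·0.897·(20.6 − 6.136) = 0
-46747 c = -26435
c = -26435/-46747 ≈ 0.5655 J/(g·K)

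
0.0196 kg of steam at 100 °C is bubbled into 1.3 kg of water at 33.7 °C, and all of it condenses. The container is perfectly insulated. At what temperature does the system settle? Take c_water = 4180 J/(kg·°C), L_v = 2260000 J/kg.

Setting the total heat transfer to zero:
condense steam: −0.0196×2260000 = −44296; condensate cools 100→T: 0.0196×4180×(T − 100) = 81.93(T − 100); original water: 5434(T − 33.7)
5515.9 T = 44296 + 8192.8 + 183126 = 235615
T ≈ 42.72 °C, under the boiling point, so the assumption holds.

T_f ≈ 42.7 °C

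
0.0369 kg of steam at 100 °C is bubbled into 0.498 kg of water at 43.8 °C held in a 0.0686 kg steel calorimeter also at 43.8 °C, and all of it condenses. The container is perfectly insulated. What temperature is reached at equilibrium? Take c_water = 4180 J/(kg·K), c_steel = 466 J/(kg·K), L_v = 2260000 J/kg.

Net heat exchanged in the isolated system is zero:
latent heat released on condensation: 0.0369·2260000 = 83394; condensed water 100 °C→T: 154.24(T − 100); water warms: 0.498·4180·(T − 43.8) = 2081.6(T − 43.8); cup: 31.97(T − 43.8)
2267.8 T = 83394 + 15424 + 92576 = 191394
T ≈ 84.39 °C — below 100 °C, confirming all the steam condensed.

T_f ≈ 84.4 °C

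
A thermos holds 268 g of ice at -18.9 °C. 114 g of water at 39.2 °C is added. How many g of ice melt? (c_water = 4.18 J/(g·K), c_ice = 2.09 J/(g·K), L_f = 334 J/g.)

Cooling the water to 0 °C releases 114·4.18·39.2 = 18680 J.
Of that, 268·2.09·18.9 = 10586 J goes to bring the ice to 0 °C, leaving 8093.3 J.
To melt every bit of ice: 268·334 = 89512 J.
Since 8093.3 < 89512 J, not all the ice melts; equilibrium is at 0 °C.
Mass melted = 8093.3/334 ≈ 24.23 g.

m_melted ≈ 24.2 g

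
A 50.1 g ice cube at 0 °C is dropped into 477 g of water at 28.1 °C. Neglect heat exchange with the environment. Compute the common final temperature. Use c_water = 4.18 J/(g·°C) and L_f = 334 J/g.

T_f ≈ 17.8 °C

Net heat exchanged in the isolated system is zero:
latent heat to melt: 50.1×334 = 16733; warm the meltwater: 209.42 T; water cools: 477×4.18×(T − 28.1) = 1993.9(T − 28.1)
2203.3 T = 56027 − 16733 = 39294
T ≈ 17.83 °C — above 0 °C, consistent with complete melting.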